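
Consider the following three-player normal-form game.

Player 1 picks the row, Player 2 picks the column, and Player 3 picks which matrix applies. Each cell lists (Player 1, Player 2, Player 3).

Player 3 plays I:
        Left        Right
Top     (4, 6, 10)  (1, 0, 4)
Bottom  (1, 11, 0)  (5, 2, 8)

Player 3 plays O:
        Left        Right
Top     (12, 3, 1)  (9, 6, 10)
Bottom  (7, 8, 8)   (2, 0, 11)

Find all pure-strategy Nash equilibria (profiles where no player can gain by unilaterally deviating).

Pure-strategy Nash equilibria: (Top, Left, I), (Top, Right, O)

Mark each player's best response to every combination of opponents' strategies; a profile where every player is best-responding is a pure Nash equilibrium.
Player 1 against (Left, I): payoffs 4, 1 → best response Top.
Player 1 against (Left, O): payoffs 12, 7 → best response Top.
Player 1 against (Right, I): payoffs 1, 5 → best response Bottom.
Player 1 against (Right, O): payoffs 9, 2 → best response Top.
Player 2 against (Top, I): payoffs 6, 0 → best response Left.
Player 2 against (Top, O): payoffs 3, 6 → best response Right.
Player 2 against (Bottom, I): payoffs 11, 2 → best response Left.
Player 2 against (Bottom, O): payoffs 8, 0 → best response Left.
Player 3 against (Top, Left): payoffs 10, 1 → best response I.
Player 3 against (Top, Right): payoffs 4, 10 → best response O.
Player 3 against (Bottom, Left): payoffs 0, 8 → best response O.
Player 3 against (Bottom, Right): payoffs 8, 11 → best response O.
Mutual best responses: (Top, Left, I); (Top, Right, O).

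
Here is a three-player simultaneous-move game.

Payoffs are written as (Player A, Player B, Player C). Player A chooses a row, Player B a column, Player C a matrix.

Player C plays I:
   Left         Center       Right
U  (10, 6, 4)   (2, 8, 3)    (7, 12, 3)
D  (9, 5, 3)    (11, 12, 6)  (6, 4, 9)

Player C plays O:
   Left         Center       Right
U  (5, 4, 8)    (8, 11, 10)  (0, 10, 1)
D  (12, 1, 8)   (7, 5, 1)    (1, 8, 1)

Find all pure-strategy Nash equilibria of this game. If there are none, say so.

For each strategy profile, look for a profitable unilateral deviation.
(U, Left, I): Player B can switch to Center (6 → 8). Not NE.
(U, Left, O): Player A can switch to D (5 → 12). Not NE.
(U, Center, I): Player A can switch to D (2 → 11). Not NE.
(U, Center, O): Player A gets 8, best alternative 7; Player B gets 11, best alternative 10; Player C gets 10, best alternative 3. No profitable deviation — NE.
(U, Right, I): Player A gets 7, best alternative 6; Player B gets 12, best alternative 8; Player C gets 3, best alternative 1. No profitable deviation — NE.
(U, Right, O): Player A can switch to D (0 → 1). Not NE.
(D, Left, I): Player A can switch to U (9 → 10). Not NE.
(D, Left, O): Player B can switch to Center (1 → 5). Not NE.
(D, Center, I): Player A gets 11, best alternative 2; Player B gets 12, best alternative 5; Player C gets 6, best alternative 1. No profitable deviation — NE.
(D, Center, O): Player A can switch to U (7 → 8). Not NE.
(D, Right, I): Player A can switch to U (6 → 7). Not NE.
(D, Right, O): Player C can switch to I (1 → 9). Not NE.

The pure Nash equilibria are (U, Center, O) and (U, Right, I) and (D, Center, I).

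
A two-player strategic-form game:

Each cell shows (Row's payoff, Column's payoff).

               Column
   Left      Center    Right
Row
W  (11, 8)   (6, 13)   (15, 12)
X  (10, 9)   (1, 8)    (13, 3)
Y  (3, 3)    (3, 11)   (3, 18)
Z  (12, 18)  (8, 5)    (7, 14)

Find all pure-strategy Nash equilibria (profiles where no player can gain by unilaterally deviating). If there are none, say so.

Mark each player's best response to every combination of opponents' strategies; a profile where every player is best-responding is a pure Nash equilibrium.
Row against Left: payoffs 11, 10, 3, 12 → best response Z.
Row against Center: payoffs 6, 1, 3, 8 → best response Z.
Row against Right: payoffs 15, 13, 3, 7 → best response W.
Column against W: payoffs 8, 13, 12 → best response Center.
Column against X: payoffs 9, 8, 3 → best response Left.
Column against Y: payoffs 3, 11, 18 → best response Right.
Column against Z: payoffs 18, 5, 14 → best response Left.
Mutual best responses: (Z, Left).

The unique pure-strategy Nash equilibrium is (Z, Left).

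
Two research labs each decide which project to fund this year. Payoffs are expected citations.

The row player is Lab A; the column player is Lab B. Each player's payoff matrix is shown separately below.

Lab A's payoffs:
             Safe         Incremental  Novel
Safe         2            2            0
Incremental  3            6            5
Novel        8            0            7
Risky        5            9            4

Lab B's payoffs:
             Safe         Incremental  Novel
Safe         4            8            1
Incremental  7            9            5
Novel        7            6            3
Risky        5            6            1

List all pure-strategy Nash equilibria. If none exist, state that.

Lab A against Safe: payoffs 2, 3, 8, 5 → best response Novel.
Lab A against Incremental: payoffs 2, 6, 0, 9 → best response Risky.
Lab A against Novel: payoffs 0, 5, 7, 4 → best response Novel.
Lab B against Safe: payoffs 4, 8, 1 → best response Incremental.
Lab B against Incremental: payoffs 7, 9, 5 → best response Incremental.
Lab B against Novel: payoffs 7, 6, 3 → best response Safe.
Lab B against Risky: payoffs 5, 6, 1 → best response Incremental.
Mutual best responses: (Novel, Safe); (Risky, Incremental).

The pure Nash equilibria are (Novel, Safe), (Risky, Incremental).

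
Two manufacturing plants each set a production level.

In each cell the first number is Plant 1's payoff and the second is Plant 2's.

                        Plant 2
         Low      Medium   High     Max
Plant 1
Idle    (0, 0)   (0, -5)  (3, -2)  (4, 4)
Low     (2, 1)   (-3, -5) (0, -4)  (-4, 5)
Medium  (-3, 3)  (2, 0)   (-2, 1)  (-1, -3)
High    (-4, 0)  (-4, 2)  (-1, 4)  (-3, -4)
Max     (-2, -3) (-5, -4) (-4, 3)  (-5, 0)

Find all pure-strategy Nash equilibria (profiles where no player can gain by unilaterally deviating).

Pure NE: (Idle, Max)

Check each profile: it is a Nash equilibrium iff no player can strictly gain by switching unilaterally.
(Idle, Low): Plant 1 can switch to Low (0 → 2). Not NE.
(Idle, Medium): Plant 1 can switch to Medium (0 → 2). Not NE.
(Idle, High): Plant 2 can switch to Low (-2 → 0). Not NE.
(Idle, Max): Plant 1 gets 4, best alternative -1; Plant 2 gets 4, best alternative 0. No profitable deviation — NE.
(Low, Low): Plant 2 can switch to Max (1 → 5). Not NE.
(Low, Medium): Plant 1 can switch to Idle (-3 → 0). Not NE.
(Low, High): Plant 1 can switch to Idle (0 → 3). Not NE.
(The remaining 13 profiles each have a profitable deviation by the same check.)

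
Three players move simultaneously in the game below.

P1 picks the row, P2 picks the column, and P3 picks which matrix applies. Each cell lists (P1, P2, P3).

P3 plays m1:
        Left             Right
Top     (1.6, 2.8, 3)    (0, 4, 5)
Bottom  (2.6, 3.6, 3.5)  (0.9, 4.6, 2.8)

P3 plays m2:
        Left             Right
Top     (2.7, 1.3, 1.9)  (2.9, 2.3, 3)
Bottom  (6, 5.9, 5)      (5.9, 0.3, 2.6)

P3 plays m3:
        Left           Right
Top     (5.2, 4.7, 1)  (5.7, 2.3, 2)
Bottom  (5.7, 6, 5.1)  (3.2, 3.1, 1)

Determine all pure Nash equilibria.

(Top, Left, m1): P1 can switch to Bottom (1.6 → 2.6). Not NE.
(Top, Left, m2): P1 can switch to Bottom (2.7 → 6). Not NE.
(Top, Left, m3): P1 can switch to Bottom (5.2 → 5.7). Not NE.
(Top, Right, m1): P1 can switch to Bottom (0 → 0.9). Not NE.
(Top, Right, m2): P1 can switch to Bottom (2.9 → 5.9). Not NE.
(Top, Right, m3): P2 can switch to Left (2.3 → 4.7). Not NE.
(Bottom, Left, m1): P2 can switch to Right (3.6 → 4.6). Not NE.
(Bottom, Left, m2): P3 can switch to m3 (5 → 5.1). Not NE.
(Bottom, Left, m3): P1 gets 5.7, best alternative 5.2; P2 gets 6, best alternative 3.1; P3 gets 5.1, best alternative 5. No profitable deviation — NE.
(Bottom, Right, m1): P1 gets 0.9, best alternative 0; P2 gets 4.6, best alternative 3.6; P3 gets 2.8, best alternative 2.6. No profitable deviation — NE.
(Bottom, Right, m2): P2 can switch to Left (0.3 → 5.9). Not NE.
(Bottom, Right, m3): P1 can switch to Top (3.2 → 5.7). Not NE.

(Bottom, Left, m3) and (Bottom, Right, m1)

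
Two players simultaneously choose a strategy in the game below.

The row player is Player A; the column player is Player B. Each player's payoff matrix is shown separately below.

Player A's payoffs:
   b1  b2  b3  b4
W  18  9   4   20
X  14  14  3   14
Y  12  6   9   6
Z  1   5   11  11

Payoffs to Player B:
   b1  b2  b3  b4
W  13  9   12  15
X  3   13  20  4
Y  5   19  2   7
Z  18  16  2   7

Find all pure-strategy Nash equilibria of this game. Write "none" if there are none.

Player A against b1: payoffs 18, 14, 12, 1 → best response W.
Player A against b2: payoffs 9, 14, 6, 5 → best response X.
Player A against b3: payoffs 4, 3, 9, 11 → best response Z.
Player A against b4: payoffs 20, 14, 6, 11 → best response W.
Player B against W: payoffs 13, 9, 12, 15 → best response b4.
Player B against X: payoffs 3, 13, 20, 4 → best response b3.
Player B against Y: payoffs 5, 19, 2, 7 → best response b2.
Player B against Z: payoffs 18, 16, 2, 7 → best response b1.
Mutual best responses: (W, b4).

The unique pure-strategy Nash equilibrium is (W, b4).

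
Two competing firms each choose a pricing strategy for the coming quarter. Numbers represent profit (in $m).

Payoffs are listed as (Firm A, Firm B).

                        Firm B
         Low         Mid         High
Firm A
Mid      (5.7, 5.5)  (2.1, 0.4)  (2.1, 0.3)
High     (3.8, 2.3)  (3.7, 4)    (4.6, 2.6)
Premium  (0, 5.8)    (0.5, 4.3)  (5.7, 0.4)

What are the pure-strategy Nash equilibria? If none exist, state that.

(Mid, Low): Firm A gets 5.7, best alternative 3.8; Firm B gets 5.5, best alternative 0.4. No profitable deviation — NE.
(Mid, Mid): Firm A can switch to High (2.1 → 3.7). Not NE.
(Mid, High): Firm A can switch to High (2.1 → 4.6). Not NE.
(High, Low): Firm A can switch to Mid (3.8 → 5.7). Not NE.
(High, Mid): Firm A gets 3.7, best alternative 2.1; Firm B gets 4, best alternative 2.6. No profitable deviation — NE.
(High, High): Firm A can switch to Premium (4.6 → 5.7). Not NE.
(Premium, Low): Firm A can switch to Mid (0 → 5.7). Not NE.
(Premium, Mid): Firm A can switch to Mid (0.5 → 2.1). Not NE.
(Premium, High): Firm B can switch to Low (0.4 → 5.8). Not NE.

(Mid, Low), (High, Mid)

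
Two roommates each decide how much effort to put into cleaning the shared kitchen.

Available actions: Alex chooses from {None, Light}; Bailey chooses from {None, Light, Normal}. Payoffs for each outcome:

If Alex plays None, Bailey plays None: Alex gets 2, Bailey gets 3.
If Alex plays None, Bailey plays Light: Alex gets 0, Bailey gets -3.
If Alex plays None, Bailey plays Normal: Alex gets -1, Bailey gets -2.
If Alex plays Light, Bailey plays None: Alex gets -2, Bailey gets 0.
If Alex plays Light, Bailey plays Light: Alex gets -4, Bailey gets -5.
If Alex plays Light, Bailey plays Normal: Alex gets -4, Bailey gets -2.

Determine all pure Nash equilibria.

(None, None)

(None, None): Alex gets 2, best alternative -2; Bailey gets 3, best alternative -2. No profitable deviation — NE.
(None, Light): Bailey can switch to None (-3 → 3). Not NE.
(None, Normal): Bailey can switch to None (-2 → 3). Not NE.
(Light, None): Alex can switch to None (-2 → 2). Not NE.
(Light, Light): Alex can switch to None (-4 → 0). Not NE.
(Light, Normal): Alex can switch to None (-4 → -1). Not NE.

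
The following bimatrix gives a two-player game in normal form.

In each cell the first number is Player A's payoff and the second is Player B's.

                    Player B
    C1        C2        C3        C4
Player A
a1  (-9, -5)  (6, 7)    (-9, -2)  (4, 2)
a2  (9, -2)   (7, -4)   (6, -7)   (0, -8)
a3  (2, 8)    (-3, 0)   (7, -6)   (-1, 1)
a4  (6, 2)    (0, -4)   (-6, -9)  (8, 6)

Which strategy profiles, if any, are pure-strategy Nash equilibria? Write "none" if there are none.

Player A against C1: payoffs -9, 9, 2, 6 → best response a2.
Player A against C2: payoffs 6, 7, -3, 0 → best response a2.
Player A against C3: payoffs -9, 6, 7, -6 → best response a3.
Player A against C4: payoffs 4, 0, -1, 8 → best response a4.
Player B against a1: payoffs -5, 7, -2, 2 → best response C2.
Player B against a2: payoffs -2, -4, -7, -8 → best response C1.
Player B against a3: payoffs 8, 0, -6, 1 → best response C1.
Player B against a4: payoffs 2, -4, -9, 6 → best response C4.
Mutual best responses: (a2, C1); (a4, C4).

Pure-strategy Nash equilibria: (a2, C1) and (a4, C4)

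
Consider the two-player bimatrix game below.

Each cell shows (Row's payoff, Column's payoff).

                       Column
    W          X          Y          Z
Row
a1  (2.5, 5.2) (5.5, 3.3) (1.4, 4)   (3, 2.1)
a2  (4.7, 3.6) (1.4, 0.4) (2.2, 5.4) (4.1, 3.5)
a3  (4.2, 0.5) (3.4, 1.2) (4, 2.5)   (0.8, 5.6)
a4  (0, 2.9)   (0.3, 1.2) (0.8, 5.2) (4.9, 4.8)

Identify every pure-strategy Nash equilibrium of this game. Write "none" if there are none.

There is no pure-strategy Nash equilibrium.

Row against W: payoffs 2.5, 4.7, 4.2, 0 → best response a2.
Row against X: payoffs 5.5, 1.4, 3.4, 0.3 → best response a1.
Row against Y: payoffs 1.4, 2.2, 4, 0.8 → best response a3.
Row against Z: payoffs 3, 4.1, 0.8, 4.9 → best response a4.
Column against a1: payoffs 5.2, 3.3, 4, 2.1 → best response W.
Column against a2: payoffs 3.6, 0.4, 5.4, 3.5 → best response Y.
Column against a3: payoffs 0.5, 1.2, 2.5, 5.6 → best response Z.
Column against a4: payoffs 2.9, 1.2, 5.2, 4.8 → best response Y.
No profile is a mutual best response for all players.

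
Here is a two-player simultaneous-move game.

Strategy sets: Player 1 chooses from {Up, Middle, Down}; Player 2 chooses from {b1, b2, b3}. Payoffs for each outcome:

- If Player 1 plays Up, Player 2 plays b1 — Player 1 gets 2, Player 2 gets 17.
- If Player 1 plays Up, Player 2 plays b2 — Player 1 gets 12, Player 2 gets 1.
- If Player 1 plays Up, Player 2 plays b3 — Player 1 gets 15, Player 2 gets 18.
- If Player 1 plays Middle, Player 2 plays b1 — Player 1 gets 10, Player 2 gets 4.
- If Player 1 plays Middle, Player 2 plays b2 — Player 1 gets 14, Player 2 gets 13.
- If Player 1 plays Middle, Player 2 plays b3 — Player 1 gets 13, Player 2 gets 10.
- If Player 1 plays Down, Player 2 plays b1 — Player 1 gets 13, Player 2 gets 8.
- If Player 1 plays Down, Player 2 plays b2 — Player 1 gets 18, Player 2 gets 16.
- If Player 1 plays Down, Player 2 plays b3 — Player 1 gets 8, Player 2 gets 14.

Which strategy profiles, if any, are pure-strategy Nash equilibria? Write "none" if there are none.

(Up, b1): Player 1 can switch to Middle (2 → 10). Not NE.
(Up, b2): Player 1 can switch to Middle (12 → 14). Not NE.
(Up, b3): Player 1 gets 15, best alternative 13; Player 2 gets 18, best alternative 17. No profitable deviation — NE.
(Middle, b1): Player 1 can switch to Down (10 → 13). Not NE.
(Middle, b2): Player 1 can switch to Down (14 → 18). Not NE.
(Middle, b3): Player 1 can switch to Up (13 → 15). Not NE.
(Down, b1): Player 2 can switch to b2 (8 → 16). Not NE.
(Down, b2): Player 1 gets 18, best alternative 14; Player 2 gets 16, best alternative 14. No profitable deviation — NE.
(Down, b3): Player 1 can switch to Up (8 → 15). Not NE.

The pure Nash equilibria are (Up, b3), (Down, b2).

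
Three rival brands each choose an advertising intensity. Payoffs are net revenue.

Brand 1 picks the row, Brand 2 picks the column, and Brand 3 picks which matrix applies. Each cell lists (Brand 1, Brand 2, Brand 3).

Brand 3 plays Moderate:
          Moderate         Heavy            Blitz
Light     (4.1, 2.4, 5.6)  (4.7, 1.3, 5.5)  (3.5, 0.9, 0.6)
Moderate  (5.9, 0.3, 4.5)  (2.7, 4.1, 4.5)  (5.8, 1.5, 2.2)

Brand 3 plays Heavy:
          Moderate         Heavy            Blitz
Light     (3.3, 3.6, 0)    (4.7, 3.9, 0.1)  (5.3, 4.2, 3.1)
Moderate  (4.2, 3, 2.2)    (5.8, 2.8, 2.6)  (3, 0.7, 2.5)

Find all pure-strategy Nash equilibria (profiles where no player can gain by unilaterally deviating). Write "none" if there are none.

The unique pure-strategy Nash equilibrium is (Light, Blitz, Heavy).

Brand 1 against (Moderate, Moderate): payoffs 4.1, 5.9 → best response Moderate.
Brand 1 against (Moderate, Heavy): payoffs 3.3, 4.2 → best response Moderate.
Brand 1 against (Heavy, Moderate): payoffs 4.7, 2.7 → best response Light.
Brand 1 against (Heavy, Heavy): payoffs 4.7, 5.8 → best response Moderate.
Brand 1 against (Blitz, Moderate): payoffs 3.5, 5.8 → best response Moderate.
Brand 1 against (Blitz, Heavy): payoffs 5.3, 3 → best response Light.
Brand 2 against (Light, Moderate): payoffs 2.4, 1.3, 0.9 → best response Moderate.
Brand 2 against (Light, Heavy): payoffs 3.6, 3.9, 4.2 → best response Blitz.
Brand 2 against (Moderate, Moderate): payoffs 0.3, 4.1, 1.5 → best response Heavy.
Brand 2 against (Moderate, Heavy): payoffs 3, 2.8, 0.7 → best response Moderate.
Brand 3 against (Light, Moderate): payoffs 5.6, 0 → best response Moderate.
Brand 3 against (Light, Heavy): payoffs 5.5, 0.1 → best response Moderate.
Brand 3 against (Light, Blitz): payoffs 0.6, 3.1 → best response Heavy.
Brand 3 against (Moderate, Moderate): payoffs 4.5, 2.2 → best response Moderate.
Brand 3 against (Moderate, Heavy): payoffs 4.5, 2.6 → best response Moderate.
Brand 3 against (Moderate, Blitz): payoffs 2.2, 2.5 → best response Heavy.
Mutual best responses: (Light, Blitz, Heavy).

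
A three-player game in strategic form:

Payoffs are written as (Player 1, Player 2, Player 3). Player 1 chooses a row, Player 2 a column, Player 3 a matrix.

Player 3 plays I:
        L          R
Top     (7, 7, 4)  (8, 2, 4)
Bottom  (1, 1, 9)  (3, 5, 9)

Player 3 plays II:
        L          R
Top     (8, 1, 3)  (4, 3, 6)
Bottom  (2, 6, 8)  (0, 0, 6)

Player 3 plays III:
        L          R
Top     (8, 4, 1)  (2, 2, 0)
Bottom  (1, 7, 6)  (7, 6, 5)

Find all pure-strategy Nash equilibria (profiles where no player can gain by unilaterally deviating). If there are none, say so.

(Top, L, I), (Top, R, II)

Player 1 against (L, I): payoffs 7, 1 → best response Top.
Player 1 against (L, II): payoffs 8, 2 → best response Top.
Player 1 against (L, III): payoffs 8, 1 → best response Top.
Player 1 against (R, I): payoffs 8, 3 → best response Top.
Player 1 against (R, II): payoffs 4, 0 → best response Top.
Player 1 against (R, III): payoffs 2, 7 → best response Bottom.
Player 2 against (Top, I): payoffs 7, 2 → best response L.
Player 2 against (Top, II): payoffs 1, 3 → best response R.
Player 2 against (Top, III): payoffs 4, 2 → best response L.
Player 2 against (Bottom, I): payoffs 1, 5 → best response R.
Player 2 against (Bottom, II): payoffs 6, 0 → best response L.
Player 2 against (Bottom, III): payoffs 7, 6 → best response L.
Player 3 against (Top, L): payoffs 4, 3, 1 → best response I.
Player 3 against (Top, R): payoffs 4, 6, 0 → best response II.
Player 3 against (Bottom, L): payoffs 9, 8, 6 → best response I.
Player 3 against (Bottom, R): payoffs 9, 6, 5 → best response I.
Mutual best responses: (Top, L, I); (Top, R, II).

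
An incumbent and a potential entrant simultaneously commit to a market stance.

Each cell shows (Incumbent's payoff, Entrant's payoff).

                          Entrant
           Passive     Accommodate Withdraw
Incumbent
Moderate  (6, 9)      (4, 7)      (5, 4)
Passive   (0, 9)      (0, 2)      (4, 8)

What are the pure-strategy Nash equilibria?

For each strategy profile, look for a profitable unilateral deviation.
(Moderate, Passive): Incumbent gets 6, best alternative 0; Entrant gets 9, best alternative 7. No profitable deviation — NE.
(Moderate, Accommodate): Entrant can switch to Passive (7 → 9). Not NE.
(Moderate, Withdraw): Entrant can switch to Passive (4 → 9). Not NE.
(Passive, Passive): Incumbent can switch to Moderate (0 → 6). Not NE.
(Passive, Accommodate): Incumbent can switch to Moderate (0 → 4). Not NE.
(Passive, Withdraw): Incumbent can switch to Moderate (4 → 5). Not NE.

(Moderate, Passive)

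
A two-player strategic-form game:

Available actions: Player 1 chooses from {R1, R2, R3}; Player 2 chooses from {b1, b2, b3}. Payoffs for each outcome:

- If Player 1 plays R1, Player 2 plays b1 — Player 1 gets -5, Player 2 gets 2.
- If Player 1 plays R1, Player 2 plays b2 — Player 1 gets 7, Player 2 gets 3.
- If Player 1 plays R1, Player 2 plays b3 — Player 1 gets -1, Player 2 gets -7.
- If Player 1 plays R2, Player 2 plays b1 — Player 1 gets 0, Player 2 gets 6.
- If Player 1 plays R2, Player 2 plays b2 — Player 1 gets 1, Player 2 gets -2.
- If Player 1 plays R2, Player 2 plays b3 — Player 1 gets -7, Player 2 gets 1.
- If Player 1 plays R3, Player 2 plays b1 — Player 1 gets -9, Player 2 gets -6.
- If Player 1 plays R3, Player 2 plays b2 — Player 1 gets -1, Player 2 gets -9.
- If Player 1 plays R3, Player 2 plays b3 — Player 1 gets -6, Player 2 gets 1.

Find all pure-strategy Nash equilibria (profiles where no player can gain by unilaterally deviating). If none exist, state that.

Check each profile: it is a Nash equilibrium iff no player can strictly gain by switching unilaterally.
(R1, b1): Player 1 can switch to R2 (-5 → 0). Not NE.
(R1, b2): Player 1 gets 7, best alternative 1; Player 2 gets 3, best alternative 2. No profitable deviation — NE.
(R1, b3): Player 2 can switch to b1 (-7 → 2). Not NE.
(R2, b1): Player 1 gets 0, best alternative -5; Player 2 gets 6, best alternative 1. No profitable deviation — NE.
(R2, b2): Player 1 can switch to R1 (1 → 7). Not NE.
(R2, b3): Player 1 can switch to R1 (-7 → -1). Not NE.
(R3, b1): Player 1 can switch to R1 (-9 → -5). Not NE.
(R3, b2): Player 1 can switch to R1 (-1 → 7). Not NE.
(R3, b3): Player 1 can switch to R1 (-6 → -1). Not NE.

Pure-strategy Nash equilibria: (R1, b2), (R2, b1)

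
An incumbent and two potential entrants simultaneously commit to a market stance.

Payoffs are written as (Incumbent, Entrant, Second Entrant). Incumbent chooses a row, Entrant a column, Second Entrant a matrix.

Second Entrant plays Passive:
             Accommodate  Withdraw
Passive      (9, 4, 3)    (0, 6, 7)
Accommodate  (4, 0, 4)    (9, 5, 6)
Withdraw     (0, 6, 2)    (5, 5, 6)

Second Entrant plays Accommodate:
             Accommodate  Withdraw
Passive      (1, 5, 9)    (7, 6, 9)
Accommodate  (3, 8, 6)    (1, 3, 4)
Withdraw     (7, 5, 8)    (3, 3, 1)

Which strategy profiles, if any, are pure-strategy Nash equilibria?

Pure-strategy Nash equilibria: (Passive, Withdraw, Accommodate) and (Accommodate, Withdraw, Passive) and (Withdraw, Accommodate, Accommodate)

Check each profile: it is a Nash equilibrium iff no player can strictly gain by switching unilaterally.
(Passive, Accommodate, Passive): Entrant can switch to Withdraw (4 → 6). Not NE.
(Passive, Accommodate, Accommodate): Incumbent can switch to Accommodate (1 → 3). Not NE.
(Passive, Withdraw, Passive): Incumbent can switch to Accommodate (0 → 9). Not NE.
(Passive, Withdraw, Accommodate): Incumbent gets 7, best alternative 3; Entrant gets 6, best alternative 5; Second Entrant gets 9, best alternative 7. No profitable deviation — NE.
(Accommodate, Accommodate, Passive): Incumbent can switch to Passive (4 → 9). Not NE.
(Accommodate, Accommodate, Accommodate): Incumbent can switch to Withdraw (3 → 7). Not NE.
(Accommodate, Withdraw, Passive): Incumbent gets 9, best alternative 5; Entrant gets 5, best alternative 0; Second Entrant gets 6, best alternative 4. No profitable deviation — NE.
(Accommodate, Withdraw, Accommodate): Incumbent can switch to Passive (1 → 7). Not NE.
(Withdraw, Accommodate, Passive): Incumbent can switch to Passive (0 → 9). Not NE.
(Withdraw, Accommodate, Accommodate): Incumbent gets 7, best alternative 3; Entrant gets 5, best alternative 3; Second Entrant gets 8, best alternative 2. No profitable deviation — NE.
(Withdraw, Withdraw, Passive): Incumbent can switch to Accommodate (5 → 9). Not NE.
(Withdraw, Withdraw, Accommodate): Incumbent can switch to Passive (3 → 7). Not NE.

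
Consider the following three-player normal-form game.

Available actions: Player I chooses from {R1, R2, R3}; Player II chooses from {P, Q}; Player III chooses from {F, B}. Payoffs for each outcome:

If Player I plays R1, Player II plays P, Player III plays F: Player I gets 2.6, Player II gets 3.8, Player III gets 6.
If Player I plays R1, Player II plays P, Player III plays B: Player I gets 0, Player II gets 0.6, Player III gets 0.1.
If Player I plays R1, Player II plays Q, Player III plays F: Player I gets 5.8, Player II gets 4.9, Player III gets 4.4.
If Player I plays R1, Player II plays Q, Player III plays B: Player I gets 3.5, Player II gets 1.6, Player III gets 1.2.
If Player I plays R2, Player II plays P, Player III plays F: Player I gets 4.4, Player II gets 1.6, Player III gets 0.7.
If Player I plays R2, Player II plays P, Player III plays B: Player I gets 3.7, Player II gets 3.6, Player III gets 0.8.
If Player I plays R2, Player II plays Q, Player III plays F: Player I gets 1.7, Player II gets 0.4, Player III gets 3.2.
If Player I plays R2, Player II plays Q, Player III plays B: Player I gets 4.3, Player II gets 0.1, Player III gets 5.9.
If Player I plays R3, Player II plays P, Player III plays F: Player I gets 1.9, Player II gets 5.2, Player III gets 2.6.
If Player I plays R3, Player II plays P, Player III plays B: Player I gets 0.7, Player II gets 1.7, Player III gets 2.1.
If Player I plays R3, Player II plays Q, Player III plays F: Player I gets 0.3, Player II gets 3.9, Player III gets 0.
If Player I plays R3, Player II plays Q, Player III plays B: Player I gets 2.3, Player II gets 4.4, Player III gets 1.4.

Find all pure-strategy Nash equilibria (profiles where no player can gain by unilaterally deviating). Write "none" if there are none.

Pure-strategy Nash equilibria: (R1, Q, F); (R2, P, B)

For each player, find the best response to each opponent profile; mutual best responses are the pure NE.
Player I against (P, F): payoffs 2.6, 4.4, 1.9 → best response R2.
Player I against (P, B): payoffs 0, 3.7, 0.7 → best response R2.
Player I against (Q, F): payoffs 5.8, 1.7, 0.3 → best response R1.
Player I against (Q, B): payoffs 3.5, 4.3, 2.3 → best response R2.
Player II against (R1, F): payoffs 3.8, 4.9 → best response Q.
Player II against (R1, B): payoffs 0.6, 1.6 → best response Q.
Player II against (R2, F): payoffs 1.6, 0.4 → best response P.
Player II against (R2, B): payoffs 3.6, 0.1 → best response P.
Player II against (R3, F): payoffs 5.2, 3.9 → best response P.
Player II against (R3, B): payoffs 1.7, 4.4 → best response Q.
Player III against (R1, P): payoffs 6, 0.1 → best response F.
Player III against (R1, Q): payoffs 4.4, 1.2 → best response F.
Player III against (R2, P): payoffs 0.7, 0.8 → best response B.
Player III against (R2, Q): payoffs 3.2, 5.9 → best response B.
Player III against (R3, P): payoffs 2.6, 2.1 → best response F.
Player III against (R3, Q): payoffs 0, 1.4 → best response B.
Mutual best responses: (R1, Q, F); (R2, P, B).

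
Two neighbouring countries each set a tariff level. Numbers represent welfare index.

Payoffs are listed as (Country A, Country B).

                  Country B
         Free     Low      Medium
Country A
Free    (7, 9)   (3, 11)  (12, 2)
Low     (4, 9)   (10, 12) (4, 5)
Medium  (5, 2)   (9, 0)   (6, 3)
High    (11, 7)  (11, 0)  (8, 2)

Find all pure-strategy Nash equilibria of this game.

Country A against Free: payoffs 7, 4, 5, 11 → best response High.
Country A against Low: payoffs 3, 10, 9, 11 → best response High.
Country A against Medium: payoffs 12, 4, 6, 8 → best response Free.
Country B against Free: payoffs 9, 11, 2 → best response Low.
Country B against Low: payoffs 9, 12, 5 → best response Low.
Country B against Medium: payoffs 2, 0, 3 → best response Medium.
Country B against High: payoffs 7, 0, 2 → best response Free.
Mutual best responses: (High, Free).

The unique pure-strategy Nash equilibrium is (High, Free).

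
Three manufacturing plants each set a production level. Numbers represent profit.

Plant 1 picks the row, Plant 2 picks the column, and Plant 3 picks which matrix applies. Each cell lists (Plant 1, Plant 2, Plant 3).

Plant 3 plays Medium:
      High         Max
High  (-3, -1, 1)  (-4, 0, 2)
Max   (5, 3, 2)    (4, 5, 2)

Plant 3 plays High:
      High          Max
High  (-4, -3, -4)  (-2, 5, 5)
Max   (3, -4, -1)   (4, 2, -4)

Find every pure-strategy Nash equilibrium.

Plant 1 against (High, Medium): payoffs -3, 5 → best response Max.
Plant 1 against (High, High): payoffs -4, 3 → best response Max.
Plant 1 against (Max, Medium): payoffs -4, 4 → best response Max.
Plant 1 against (Max, High): payoffs -2, 4 → best response Max.
Plant 2 against (High, Medium): payoffs -1, 0 → best response Max.
Plant 2 against (High, High): payoffs -3, 5 → best response Max.
Plant 2 against (Max, Medium): payoffs 3, 5 → best response Max.
Plant 2 against (Max, High): payoffs -4, 2 → best response Max.
Plant 3 against (High, High): payoffs 1, -4 → best response Medium.
Plant 3 against (High, Max): payoffs 2, 5 → best response High.
Plant 3 against (Max, High): payoffs 2, -1 → best response Medium.
Plant 3 against (Max, Max): payoffs 2, -4 → best response Medium.
Mutual best responses: (Max, Max, Medium).

Pure NE: (Max, Max, Medium)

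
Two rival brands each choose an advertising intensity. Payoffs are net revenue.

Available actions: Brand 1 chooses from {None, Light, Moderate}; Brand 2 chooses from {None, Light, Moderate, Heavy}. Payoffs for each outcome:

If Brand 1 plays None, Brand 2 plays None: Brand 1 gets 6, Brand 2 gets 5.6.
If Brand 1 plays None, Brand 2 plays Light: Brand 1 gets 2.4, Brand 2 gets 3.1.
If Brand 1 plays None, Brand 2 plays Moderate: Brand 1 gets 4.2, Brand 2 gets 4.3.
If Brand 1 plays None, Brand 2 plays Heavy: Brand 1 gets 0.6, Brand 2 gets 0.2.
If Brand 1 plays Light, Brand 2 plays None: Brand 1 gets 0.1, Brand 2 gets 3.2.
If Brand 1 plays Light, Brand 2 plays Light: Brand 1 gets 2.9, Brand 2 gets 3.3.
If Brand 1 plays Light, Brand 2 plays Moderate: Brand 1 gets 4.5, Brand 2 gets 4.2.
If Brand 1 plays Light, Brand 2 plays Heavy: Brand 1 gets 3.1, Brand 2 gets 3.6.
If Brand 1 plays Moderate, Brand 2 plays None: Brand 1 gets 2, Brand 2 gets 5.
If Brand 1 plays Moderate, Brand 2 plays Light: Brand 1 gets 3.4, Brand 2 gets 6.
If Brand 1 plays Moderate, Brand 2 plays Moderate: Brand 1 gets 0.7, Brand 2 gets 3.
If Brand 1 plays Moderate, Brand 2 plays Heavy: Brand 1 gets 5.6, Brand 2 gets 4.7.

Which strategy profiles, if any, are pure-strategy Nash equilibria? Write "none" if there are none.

Pure-strategy Nash equilibria: (None, None); (Light, Moderate); (Moderate, Light)

(None, None): Brand 1 gets 6, best alternative 2; Brand 2 gets 5.6, best alternative 4.3. No profitable deviation — NE.
(None, Light): Brand 1 can switch to Light (2.4 → 2.9). Not NE.
(None, Moderate): Brand 1 can switch to Light (4.2 → 4.5). Not NE.
(None, Heavy): Brand 1 can switch to Light (0.6 → 3.1). Not NE.
(Light, None): Brand 1 can switch to None (0.1 → 6). Not NE.
(Light, Light): Brand 1 can switch to Moderate (2.9 → 3.4). Not NE.
(Light, Moderate): Brand 1 gets 4.5, best alternative 4.2; Brand 2 gets 4.2, best alternative 3.6. No profitable deviation — NE.
(Light, Heavy): Brand 1 can switch to Moderate (3.1 → 5.6). Not NE.
(Moderate, None): Brand 1 can switch to None (2 → 6). Not NE.
(Moderate, Light): Brand 1 gets 3.4, best alternative 2.9; Brand 2 gets 6, best alternative 5. No profitable deviation — NE.
(Moderate, Moderate): Brand 1 can switch to None (0.7 → 4.2). Not NE.
(Moderate, Heavy): Brand 2 can switch to None (4.7 → 5). Not NE.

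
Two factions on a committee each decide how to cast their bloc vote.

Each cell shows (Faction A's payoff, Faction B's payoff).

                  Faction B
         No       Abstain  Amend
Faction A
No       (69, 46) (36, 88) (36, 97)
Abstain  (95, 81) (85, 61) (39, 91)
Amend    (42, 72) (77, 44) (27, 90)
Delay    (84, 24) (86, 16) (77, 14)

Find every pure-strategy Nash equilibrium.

Mark each player's best response to every combination of opponents' strategies; a profile where every player is best-responding is a pure Nash equilibrium.
Faction A against No: payoffs 69, 95, 42, 84 → best response Abstain.
Faction A against Abstain: payoffs 36, 85, 77, 86 → best response Delay.
Faction A against Amend: payoffs 36, 39, 27, 77 → best response Delay.
Faction B against No: payoffs 46, 88, 97 → best response Amend.
Faction B against Abstain: payoffs 81, 61, 91 → best response Amend.
Faction B against Amend: payoffs 72, 44, 90 → best response Amend.
Faction B against Delay: payoffs 24, 16, 14 → best response No.
No profile is a mutual best response for all players.

none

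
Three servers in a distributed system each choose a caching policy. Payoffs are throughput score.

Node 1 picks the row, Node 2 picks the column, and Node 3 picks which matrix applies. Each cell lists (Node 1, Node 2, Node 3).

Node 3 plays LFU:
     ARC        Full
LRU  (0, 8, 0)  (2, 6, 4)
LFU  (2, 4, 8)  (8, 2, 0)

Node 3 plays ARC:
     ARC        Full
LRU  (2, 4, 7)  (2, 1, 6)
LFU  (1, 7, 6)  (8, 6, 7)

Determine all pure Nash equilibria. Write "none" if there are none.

(LRU, ARC, ARC); (LFU, ARC, LFU)

Node 1 against (ARC, LFU): payoffs 0, 2 → best response LFU.
Node 1 against (ARC, ARC): payoffs 2, 1 → best response LRU.
Node 1 against (Full, LFU): payoffs 2, 8 → best response LFU.
Node 1 against (Full, ARC): payoffs 2, 8 → best response LFU.
Node 2 against (LRU, LFU): payoffs 8, 6 → best response ARC.
Node 2 against (LRU, ARC): payoffs 4, 1 → best response ARC.
Node 2 against (LFU, LFU): payoffs 4, 2 → best response ARC.
Node 2 against (LFU, ARC): payoffs 7, 6 → best response ARC.
Node 3 against (LRU, ARC): payoffs 0, 7 → best response ARC.
Node 3 against (LRU, Full): payoffs 4, 6 → best response ARC.
Node 3 against (LFU, ARC): payoffs 8, 6 → best response LFU.
Node 3 against (LFU, Full): payoffs 0, 7 → best response ARC.
Mutual best responses: (LRU, ARC, ARC); (LFU, ARC, LFU).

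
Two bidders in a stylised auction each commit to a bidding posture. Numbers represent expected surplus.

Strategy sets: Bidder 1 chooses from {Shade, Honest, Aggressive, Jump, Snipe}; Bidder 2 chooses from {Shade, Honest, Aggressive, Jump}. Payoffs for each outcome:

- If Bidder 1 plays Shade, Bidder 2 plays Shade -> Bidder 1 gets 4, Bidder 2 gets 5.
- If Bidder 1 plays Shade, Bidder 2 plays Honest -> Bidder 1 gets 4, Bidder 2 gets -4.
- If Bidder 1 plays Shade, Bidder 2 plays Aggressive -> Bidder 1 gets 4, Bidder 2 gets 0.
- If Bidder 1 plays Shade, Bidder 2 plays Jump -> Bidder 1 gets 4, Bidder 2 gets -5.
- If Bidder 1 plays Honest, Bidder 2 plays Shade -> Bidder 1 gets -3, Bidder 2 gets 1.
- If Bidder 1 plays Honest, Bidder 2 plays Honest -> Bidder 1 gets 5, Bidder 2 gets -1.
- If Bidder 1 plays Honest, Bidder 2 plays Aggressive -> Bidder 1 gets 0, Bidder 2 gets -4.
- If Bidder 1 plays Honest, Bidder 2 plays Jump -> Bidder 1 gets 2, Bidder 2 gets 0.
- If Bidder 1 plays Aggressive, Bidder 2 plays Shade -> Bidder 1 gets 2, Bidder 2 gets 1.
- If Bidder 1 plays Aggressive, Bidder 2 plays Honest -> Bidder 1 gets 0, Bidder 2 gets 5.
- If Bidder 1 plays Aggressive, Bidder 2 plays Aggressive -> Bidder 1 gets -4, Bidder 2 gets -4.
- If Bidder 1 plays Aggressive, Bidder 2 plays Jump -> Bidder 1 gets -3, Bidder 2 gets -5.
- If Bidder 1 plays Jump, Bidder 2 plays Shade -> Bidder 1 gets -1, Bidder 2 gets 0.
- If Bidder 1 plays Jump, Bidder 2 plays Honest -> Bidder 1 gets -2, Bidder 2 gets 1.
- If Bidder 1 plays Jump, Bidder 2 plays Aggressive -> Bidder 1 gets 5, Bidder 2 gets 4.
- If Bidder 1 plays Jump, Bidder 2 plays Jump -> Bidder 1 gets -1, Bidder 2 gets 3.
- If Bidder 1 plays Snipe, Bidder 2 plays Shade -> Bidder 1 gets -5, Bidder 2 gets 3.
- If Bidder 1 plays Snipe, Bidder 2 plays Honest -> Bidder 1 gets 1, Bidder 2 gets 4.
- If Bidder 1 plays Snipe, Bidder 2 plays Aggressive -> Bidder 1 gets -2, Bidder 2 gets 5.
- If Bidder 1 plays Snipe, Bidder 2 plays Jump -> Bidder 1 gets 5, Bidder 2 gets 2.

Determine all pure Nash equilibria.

(Shade, Shade); (Jump, Aggressive)

Bidder 1 against Shade: payoffs 4, -3, 2, -1, -5 → best response Shade.
Bidder 1 against Honest: payoffs 4, 5, 0, -2, 1 → best response Honest.
Bidder 1 against Aggressive: payoffs 4, 0, -4, 5, -2 → best response Jump.
Bidder 1 against Jump: payoffs 4, 2, -3, -1, 5 → best response Snipe.
Bidder 2 against Shade: payoffs 5, -4, 0, -5 → best response Shade.
Bidder 2 against Honest: payoffs 1, -1, -4, 0 → best response Shade.
Bidder 2 against Aggressive: payoffs 1, 5, -4, -5 → best response Honest.
Bidder 2 against Jump: payoffs 0, 1, 4, 3 → best response Aggressive.
Bidder 2 against Snipe: payoffs 3, 4, 5, 2 → best response Aggressive.
Mutual best responses: (Shade, Shade); (Jump, Aggressive).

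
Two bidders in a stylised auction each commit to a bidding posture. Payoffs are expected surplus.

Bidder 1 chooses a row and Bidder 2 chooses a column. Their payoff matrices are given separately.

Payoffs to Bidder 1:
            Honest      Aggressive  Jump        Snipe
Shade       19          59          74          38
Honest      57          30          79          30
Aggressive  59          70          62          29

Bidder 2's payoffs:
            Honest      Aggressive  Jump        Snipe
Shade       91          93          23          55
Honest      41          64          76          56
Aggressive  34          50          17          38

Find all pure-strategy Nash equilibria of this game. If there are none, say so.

The pure Nash equilibria are (Honest, Jump), (Aggressive, Aggressive).

(Shade, Honest): Bidder 1 can switch to Honest (19 → 57). Not NE.
(Shade, Aggressive): Bidder 1 can switch to Aggressive (59 → 70). Not NE.
(Shade, Jump): Bidder 1 can switch to Honest (74 → 79). Not NE.
(Shade, Snipe): Bidder 2 can switch to Honest (55 → 91). Not NE.
(Honest, Honest): Bidder 1 can switch to Aggressive (57 → 59). Not NE.
(Honest, Aggressive): Bidder 1 can switch to Shade (30 → 59). Not NE.
(Honest, Jump): Bidder 1 gets 79, best alternative 74; Bidder 2 gets 76, best alternative 64. No profitable deviation — NE.
(Aggressive, Aggressive): Bidder 1 gets 70, best alternative 59; Bidder 2 gets 50, best alternative 38. No profitable deviation — NE.
(The remaining 4 profiles each have a profitable deviation by the same check.)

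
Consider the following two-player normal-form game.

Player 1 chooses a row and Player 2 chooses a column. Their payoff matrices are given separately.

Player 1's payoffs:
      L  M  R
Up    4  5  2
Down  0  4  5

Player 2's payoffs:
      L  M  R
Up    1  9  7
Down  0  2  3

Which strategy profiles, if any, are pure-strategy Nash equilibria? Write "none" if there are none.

Pure-strategy Nash equilibria: (Up, M) and (Down, R)

(Up, L): Player 2 can switch to M (1 → 9). Not NE.
(Up, M): Player 1 gets 5, best alternative 4; Player 2 gets 9, best alternative 7. No profitable deviation — NE.
(Up, R): Player 1 can switch to Down (2 → 5). Not NE.
(Down, L): Player 1 can switch to Up (0 → 4). Not NE.
(Down, M): Player 1 can switch to Up (4 → 5). Not NE.
(Down, R): Player 1 gets 5, best alternative 2; Player 2 gets 3, best alternative 2. No profitable deviation — NE.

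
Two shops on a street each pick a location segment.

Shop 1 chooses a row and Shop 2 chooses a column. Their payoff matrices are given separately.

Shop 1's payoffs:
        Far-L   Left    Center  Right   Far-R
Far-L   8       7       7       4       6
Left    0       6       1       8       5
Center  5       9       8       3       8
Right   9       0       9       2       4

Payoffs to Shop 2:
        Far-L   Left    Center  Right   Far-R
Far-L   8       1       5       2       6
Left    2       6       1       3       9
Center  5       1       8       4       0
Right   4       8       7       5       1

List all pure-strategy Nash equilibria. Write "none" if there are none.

No pure-strategy Nash equilibrium.

Shop 1 against Far-L: payoffs 8, 0, 5, 9 → best response Right.
Shop 1 against Left: payoffs 7, 6, 9, 0 → best response Center.
Shop 1 against Center: payoffs 7, 1, 8, 9 → best response Right.
Shop 1 against Right: payoffs 4, 8, 3, 2 → best response Left.
Shop 1 against Far-R: payoffs 6, 5, 8, 4 → best response Center.
Shop 2 against Far-L: payoffs 8, 1, 5, 2, 6 → best response Far-L.
Shop 2 against Left: payoffs 2, 6, 1, 3, 9 → best response Far-R.
Shop 2 against Center: payoffs 5, 1, 8, 4, 0 → best response Center.
Shop 2 against Right: payoffs 4, 8, 7, 5, 1 → best response Left.
No profile is a mutual best response for all players.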